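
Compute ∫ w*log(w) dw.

Use integration by parts with u = log(w), dv = w dw.
Then du = 1/w dw and v = w**2/2.

w**2*log(w)/2 - w**2/4 + C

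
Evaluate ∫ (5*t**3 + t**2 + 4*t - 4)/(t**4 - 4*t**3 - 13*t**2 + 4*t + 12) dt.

Factor the denominator: (t - 6)*(t - 1)*(t + 1)*(t + 2).
Partial-fraction decomposition: 2/(t + 2) - 6/(7*(t + 1)) - 1/(5*(t - 1)) + 142/(35*(t - 6)).
Integrate each term: A/(t−a) contributes A·log|t−a|.

142*log(t - 6)/35 - log(t - 1)/5 - 6*log(t + 1)/7 + 2*log(t + 2) + C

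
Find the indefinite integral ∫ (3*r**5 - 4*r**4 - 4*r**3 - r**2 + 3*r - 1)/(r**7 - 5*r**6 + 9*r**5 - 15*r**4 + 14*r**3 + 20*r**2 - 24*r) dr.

Factor the denominator: r*(r - 3)*(r - 2)*(r - 1)*(r + 1)*(r**2 + 4).
Partial-fraction decomposition: -(731*r - 342)/(1040*(r**2 + 4)) - 1/(15*(r + 1)) - 1/(5*(r - 1)) - 1/(48*(r - 2)) + 37/(39*(r - 3)) + 1/(24*r).
Integrate each term; A/(r−a) gives A·log|r−a|; the (Br+D)/(r²+p²) term gives a log and an atan.

log(r)/24 + 37*log(r - 3)/39 - log(r - 2)/48 - log(r - 1)/5 - log(r + 1)/15 - 731*log(r**2 + 4)/2080 + 171*atan(r/2)/1040 + C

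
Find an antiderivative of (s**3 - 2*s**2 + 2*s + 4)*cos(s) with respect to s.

s**3*sin(s) - 2*s**2*sin(s) + 3*s**2*cos(s) - 4*s*sin(s) - 4*s*cos(s) + 8*sin(s) - 4*cos(s) + C

Use integration by parts with u = s**3 - 2*s**2 + 2*s + 4, dv = cos(s) ds, so v = sin(s).
Apply parts 3 times (tabular method): alternate signs, differentiate u down to 0, integrate dv up.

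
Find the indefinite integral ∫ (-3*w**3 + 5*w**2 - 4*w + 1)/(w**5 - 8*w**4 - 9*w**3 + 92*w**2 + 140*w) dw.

Factor the denominator: w*(w - 7)*(w - 5)*(w + 2)**2.
Partial-fraction decomposition: 2525/(15876*(w + 2)) - 53/(126*(w + 2)**2) + 269/(490*(w - 5)) - 811/(1134*(w - 7)) + 1/(140*w).
Integrate each term; A/(w−a) gives A·log|w−a|; A/(w−a)² gives −A/(w−a).

log(w)/140 - 811*log(w - 7)/1134 + 269*log(w - 5)/490 + 2525*log(w + 2)/15876 + 53/(126*w + 252) + C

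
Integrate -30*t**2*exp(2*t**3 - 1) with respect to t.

-5*exp(2*t**3 - 1) + C

Let u = 2*t**3 - 1, so du = (6*t**2) dt.
Rewriting, the integral becomes -5·∫ e^u du = -5·e^u.
Substituting back, u = 2*t**3 - 1.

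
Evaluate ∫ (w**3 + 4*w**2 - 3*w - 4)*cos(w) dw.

w**3*sin(w) + 4*w**2*sin(w) + 3*w**2*cos(w) - 9*w*sin(w) + 8*w*cos(w) - 12*sin(w) - 9*cos(w) + C

Use integration by parts with u = w**3 + 4*w**2 - 3*w - 4, dv = cos(w) dw, so v = sin(w).
Apply parts 3 times (tabular method): alternate signs, differentiate u down to 0, integrate dv up.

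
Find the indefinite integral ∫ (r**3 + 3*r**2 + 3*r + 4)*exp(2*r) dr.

(4*r**3 + 6*r**2 + 6*r + 13)*exp(2*r)/8 + C

Use integration by parts with u = r**3 + 3*r**2 + 3*r + 4, dv = exp(2*r) dr, so v = exp(2*r)/2.
Apply parts 3 times (tabular method): alternate signs, differentiate u down to 0, integrate dv up.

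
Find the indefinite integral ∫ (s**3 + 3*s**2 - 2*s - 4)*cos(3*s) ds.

s**3*sin(3*s)/3 + s**2*sin(3*s) + s**2*cos(3*s)/3 - 8*s*sin(3*s)/9 + 2*s*cos(3*s)/3 - 14*sin(3*s)/9 - 8*cos(3*s)/27 + C

Use integration by parts with u = s**3 + 3*s**2 - 2*s - 4, dv = cos(3*s) ds, so v = sin(3*s)/3.
Apply parts 3 times (tabular method): alternate signs, differentiate u down to 0, integrate dv up.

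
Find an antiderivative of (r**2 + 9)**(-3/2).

Substitute r = 3·tan(θ), so dr = 3·sec(θ)^2 dθ and the radical becomes sqrt(r**2 + 9) = 3·sec(θ) by the Pythagorean identity.
Integrate the resulting trig expression in θ, then back-substitute tan(θ) = r/3, sec(θ) = sqrt(r**2 + 9)/3 (absorbing any constant into C).

r/(9*sqrt(r**2 + 9)) + C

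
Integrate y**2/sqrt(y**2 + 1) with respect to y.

y*sqrt(y**2 + 1)/2 - log(y + sqrt(y**2 + 1))/2 + C

Substitute y = tan(θ), so dy = sec(θ)^2 dθ and the radical becomes sqrt(y**2 + 1) = sec(θ) by the Pythagorean identity.
Integrate the resulting trig expression in θ, then back-substitute tan(θ) = y, sec(θ) = sqrt(y**2 + 1) (absorbing any constant into C).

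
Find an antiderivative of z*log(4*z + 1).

z**2*log(4*z + 1)/2 - z**2/4 + z/8 - log(4*z + 1)/32 + C

Use integration by parts with u = log(4*z + 1), dv = z dz.
Then du = 4/(4*z + 1) dz and v = z**2/2.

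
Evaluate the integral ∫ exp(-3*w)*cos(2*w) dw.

2*exp(-3*w)*sin(2*w)/13 - 3*exp(-3*w)*cos(2*w)/13 + C

Let I denote the integral. Integrate by parts with u = cos(2*w), dv = exp(-3*w) dw, so v = -exp(-3*w)/3: I = -exp(-3*w)*cos(2*w)/3 − (2/3)·∫ exp(-3*w)*sin(2*w) dw.
Apply parts again with u = sin(2*w), dv = exp(-3*w) dw: ∫ exp(-3*w)*sin(2*w) dw = -exp(-3*w)*sin(2*w)/3 + (2/3)·I. Substituting back brings back I: I = 2*exp(-3*w)*sin(2*w)/9 - exp(-3*w)*cos(2*w)/3 − (4/9)·I.
Solving for I: (1 + 4/9)·I equals the remaining terms, so I = (9/13)·(2*exp(-3*w)*sin(2*w)/9 - exp(-3*w)*cos(2*w)/3).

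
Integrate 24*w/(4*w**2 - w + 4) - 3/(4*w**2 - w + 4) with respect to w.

3*log(4*w**2 - w + 4) + C

Let u = 4*w**2 - w + 4, so du = (8*w - 1) dw.
Rewriting, the integral becomes 3·∫ 1/u du = 3·log(u).
Substituting back, u = 4*w**2 - w + 4.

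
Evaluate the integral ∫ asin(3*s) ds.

s*asin(3*s) + sqrt(-9*s**2 + 1)/3 + C

Use integration by parts with u = arcsin(3*s), dv = ds.
Then du = 3/sqrt(-9*s**2 + 1) ds.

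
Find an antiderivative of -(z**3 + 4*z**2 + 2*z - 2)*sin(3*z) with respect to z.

z**3*cos(3*z)/3 - z**2*sin(3*z)/3 + 4*z**2*cos(3*z)/3 - 8*z*sin(3*z)/9 + 4*z*cos(3*z)/9 - 4*sin(3*z)/27 - 26*cos(3*z)/27 + C

Use integration by parts with u = z**3 + 4*z**2 + 2*z - 2, dv = -sin(3*z) dz, so v = cos(3*z)/3.
Apply parts 3 times (tabular method): alternate signs, differentiate u down to 0, integrate dv up.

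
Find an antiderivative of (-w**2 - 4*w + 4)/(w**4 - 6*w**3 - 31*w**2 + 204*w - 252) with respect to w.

Factor the denominator: (w - 7)*(w - 3)*(w - 2)*(w + 6).
Partial-fraction decomposition: 1/(117*(w + 6)) - 1/(5*(w - 2)) + 17/(36*(w - 3)) - 73/(260*(w - 7)).
Integrate each term: A/(w−a) contributes A·log|w−a|.

-73*log(w - 7)/260 + 17*log(w - 3)/36 - log(w - 2)/5 + log(w + 6)/117 + C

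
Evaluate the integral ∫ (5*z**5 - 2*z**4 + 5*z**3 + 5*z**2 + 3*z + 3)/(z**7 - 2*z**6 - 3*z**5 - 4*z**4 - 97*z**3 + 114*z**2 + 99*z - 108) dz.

Factor the denominator: (z - 4)*(z - 1)**2*(z + 1)*(z + 3)*(z**2 + 9).
Partial-fraction decomposition: -(227*z - 2382)/(1500*(z**2 + 9)) - 491/(1344*(z + 3)) + 7/(400*(z + 1)) - 1997/(14400*(z - 1)) - 19/(240*(z - 1)**2) + 5023/(7875*(z - 4)).
Integrate each term; A/(z−a) gives A·log|z−a|; the (Bz+D)/(z²+p²) term gives a log and an atan.

5023*log(z - 4)/7875 - 1997*log(z - 1)/14400 + 7*log(z + 1)/400 - 491*log(z + 3)/1344 - 227*log(z**2 + 9)/3000 + 397*atan(z/3)/750 + 19/(240*z - 240) + C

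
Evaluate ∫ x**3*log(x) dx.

x**4*log(x)/4 - x**4/16 + C

Use integration by parts with u = log(x), dv = x**3 dx.
Then du = 1/x dx and v = x**4/4.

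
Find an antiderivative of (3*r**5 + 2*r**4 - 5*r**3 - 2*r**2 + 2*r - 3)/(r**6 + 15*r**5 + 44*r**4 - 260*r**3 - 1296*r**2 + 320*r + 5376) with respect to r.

Factor the denominator: (r - 4)*(r - 2)*(r + 4)**2*(r + 6)*(r + 7).
Partial-fraction decomposition: 4891/(99*(r + 7)) - 19743/(320*(r + 6)) + 34741/(2304*(r + 4)) - 761/(96*(r + 4)**2) - 1/(64*(r - 2)) + 3237/(14080*(r - 4)).
Integrate each term; A/(r−a) gives A·log|r−a|; A/(r−a)² gives −A/(r−a).

3237*log(r - 4)/14080 - log(r - 2)/64 + 34741*log(r + 4)/2304 - 19743*log(r + 6)/320 + 4891*log(r + 7)/99 + 761/(96*r + 384) + C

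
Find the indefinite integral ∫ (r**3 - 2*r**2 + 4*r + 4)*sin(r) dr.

-r**3*cos(r) + 3*r**2*sin(r) + 2*r**2*cos(r) - 4*r*sin(r) + 2*r*cos(r) - 2*sin(r) - 8*cos(r) + C

Use integration by parts with u = r**3 - 2*r**2 + 4*r + 4, dv = sin(r) dr, so v = -cos(r).
Apply parts 3 times (tabular method): alternate signs, differentiate u down to 0, integrate dv up.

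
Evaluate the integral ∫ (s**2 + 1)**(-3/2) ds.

Substitute s = tan(θ), so ds = sec(θ)^2 dθ and the radical becomes sqrt(s**2 + 1) = sec(θ) by the Pythagorean identity.
Integrate the resulting trig expression in θ, then back-substitute tan(θ) = s, sec(θ) = sqrt(s**2 + 1) (absorbing any constant into C).

s/sqrt(s**2 + 1) + C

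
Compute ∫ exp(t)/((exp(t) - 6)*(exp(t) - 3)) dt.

Let u = e^t, du = e^t dt.
The integral becomes ∫ du/((u-3)(u-6)); decompose into partial fractions.

log(exp(t) - 6)/3 - log(exp(t) - 3)/3 + C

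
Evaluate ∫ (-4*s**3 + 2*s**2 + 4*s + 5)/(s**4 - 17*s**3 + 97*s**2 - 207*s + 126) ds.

Factor the denominator: (s - 7)*(s - 6)*(s - 3)*(s - 1).
Partial-fraction decomposition: -7/(60*(s - 1)) - 73/(24*(s - 3)) + 763/(15*(s - 6)) - 1241/(24*(s - 7)).
Integrate each term: A/(s−a) contributes A·log|s−a|.

-1241*log(s - 7)/24 + 763*log(s - 6)/15 - 73*log(s - 3)/24 - 7*log(s - 1)/60 + C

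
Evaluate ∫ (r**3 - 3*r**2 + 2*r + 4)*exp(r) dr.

Use integration by parts with u = r**3 - 3*r**2 + 2*r + 4, dv = exp(r) dr, so v = exp(r).
Apply parts 3 times (tabular method): alternate signs, differentiate u down to 0, integrate dv up.

(r**3 - 6*r**2 + 14*r - 10)*exp(r) + C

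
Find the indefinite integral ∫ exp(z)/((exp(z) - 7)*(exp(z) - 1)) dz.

Let u = e^z, du = e^z dz.
The integral becomes ∫ du/((u-1)(u-7)); decompose into partial fractions.

log(exp(z) - 7)/6 - log(exp(z) - 1)/6 + C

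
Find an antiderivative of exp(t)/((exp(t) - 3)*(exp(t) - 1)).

Let u = e^t, du = e^t dt.
The integral becomes ∫ du/((u-3)(u-1)); decompose into partial fractions.

log(exp(t) - 3)/2 - log(exp(t) - 1)/2 + C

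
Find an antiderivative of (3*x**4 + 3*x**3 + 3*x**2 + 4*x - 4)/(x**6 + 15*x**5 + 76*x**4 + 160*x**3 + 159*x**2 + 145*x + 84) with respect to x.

Factor the denominator: (x + 1)*(x + 3)*(x + 4)*(x + 7)*(x**2 + 1).
Partial-fraction decomposition: (53*x + 9)/(1700*(x**2 + 1)) - 6289/(3600*(x + 7)) + 604/(153*(x + 4)) - 173/(80*(x + 3)) - 5/(72*(x + 1)).
Integrate each term; A/(x−a) gives A·log|x−a|; the (Bx+D)/(x²+p²) term gives a log and an atan.

-5*log(x + 1)/72 - 173*log(x + 3)/80 + 604*log(x + 4)/153 - 6289*log(x + 7)/3600 + 53*log(x**2 + 1)/3400 + 9*atan(x)/1700 + C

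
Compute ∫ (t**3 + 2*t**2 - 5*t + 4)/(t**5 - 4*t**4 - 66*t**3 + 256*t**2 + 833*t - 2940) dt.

205*log(t - 7)/616 - 77*log(t - 5)/216 + 17*log(t - 3)/280 + 8*log(t + 4)/2079 - 103*log(t + 7)/2520 + C

Factor the denominator: (t - 7)*(t - 5)*(t - 3)*(t + 4)*(t + 7).
Partial-fraction decomposition: -103/(2520*(t + 7)) + 8/(2079*(t + 4)) + 17/(280*(t - 3)) - 77/(216*(t - 5)) + 205/(616*(t - 7)).
Integrate each term: A/(t−a) contributes A·log|t−a|.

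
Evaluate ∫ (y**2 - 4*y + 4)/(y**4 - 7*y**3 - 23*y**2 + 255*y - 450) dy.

15*log(y - 5)/484 + log(y - 3)/36 - 64*log(y + 6)/1089 - 9/(22*y - 110) + C

Factor the denominator: (y - 5)**2*(y - 3)*(y + 6).
Partial-fraction decomposition: -64/(1089*(y + 6)) + 1/(36*(y - 3)) + 15/(484*(y - 5)) + 9/(22*(y - 5)**2).
Integrate each term; A/(y−a) gives A·log|y−a|; A/(y−a)² gives −A/(y−a).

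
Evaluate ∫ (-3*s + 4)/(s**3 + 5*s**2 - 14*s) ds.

-2*log(s)/7 - log(s - 2)/9 + 25*log(s + 7)/63 + C

Factor the denominator: s*(s - 2)*(s + 7).
Partial-fraction decomposition: 25/(63*(s + 7)) - 1/(9*(s - 2)) - 2/(7*s).
Integrate each term: A/(s−a) contributes A·log|s−a|.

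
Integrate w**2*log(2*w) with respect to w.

Use integration by parts with u = log(2*w), dv = w**2 dw.
Then du = 1/w dw and v = w**3/3.

w**3*(log(w) + log(2))/3 - w**3/9 + C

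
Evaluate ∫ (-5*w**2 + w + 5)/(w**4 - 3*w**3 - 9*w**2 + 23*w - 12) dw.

-71*log(w - 4)/63 + 107*log(w - 1)/144 + 43*log(w + 3)/112 + 1/(12*w - 12) + C

Factor the denominator: (w - 4)*(w - 1)**2*(w + 3).
Partial-fraction decomposition: 43/(112*(w + 3)) + 107/(144*(w - 1)) - 1/(12*(w - 1)**2) - 71/(63*(w - 4)).
Integrate each term; A/(w−a) gives A·log|w−a|; A/(w−a)² gives −A/(w−a).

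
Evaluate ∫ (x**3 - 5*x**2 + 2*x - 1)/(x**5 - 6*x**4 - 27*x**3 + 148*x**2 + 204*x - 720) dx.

Factor the denominator: (x - 6)*(x - 5)*(x - 2)*(x + 3)*(x + 4).
Partial-fraction decomposition: -17/(60*(x + 4)) + 79/(360*(x + 3)) - 1/(40*(x - 2)) - 1/(24*(x - 5)) + 47/(360*(x - 6)).
Integrate each term: A/(x−a) contributes A·log|x−a|.

47*log(x - 6)/360 - log(x - 5)/24 - log(x - 2)/40 + 79*log(x + 3)/360 - 17*log(x + 4)/60 + C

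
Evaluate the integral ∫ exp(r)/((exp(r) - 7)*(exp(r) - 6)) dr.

Let u = e^r, du = e^r dr.
The integral becomes ∫ du/((u-6)(u-7)); decompose into partial fractions.

log(exp(r) - 7) - log(exp(r) - 6) + C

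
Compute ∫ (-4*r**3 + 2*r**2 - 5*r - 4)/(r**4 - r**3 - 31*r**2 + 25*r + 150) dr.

Factor the denominator: (r - 5)*(r - 3)*(r + 2)*(r + 5).
Partial-fraction decomposition: -571/(240*(r + 5)) + 46/(105*(r + 2)) + 109/(80*(r - 3)) - 479/(140*(r - 5)).
Integrate each term: A/(r−a) contributes A·log|r−a|.

-479*log(r - 5)/140 + 109*log(r - 3)/80 + 46*log(r + 2)/105 - 571*log(r + 5)/240 + C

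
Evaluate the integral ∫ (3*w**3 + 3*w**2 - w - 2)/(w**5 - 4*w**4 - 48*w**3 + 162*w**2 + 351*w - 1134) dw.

1167*log(w - 7)/2080 - 3425*log(w - 3)/7776 + 53*log(w + 3)/1080 - 536*log(w + 6)/3159 + 103/(216*w - 648) + C

Factor the denominator: (w - 7)*(w - 3)**2*(w + 3)*(w + 6).
Partial-fraction decomposition: -536/(3159*(w + 6)) + 53/(1080*(w + 3)) - 3425/(7776*(w - 3)) - 103/(216*(w - 3)**2) + 1167/(2080*(w - 7)).
Integrate each term; A/(w−a) gives A·log|w−a|; A/(w−a)² gives −A/(w−a).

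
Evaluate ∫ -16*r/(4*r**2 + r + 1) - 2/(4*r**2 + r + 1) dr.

Let u = 4*r**2 + r + 1, so du = (8*r + 1) dr.
Rewriting, the integral becomes -2·∫ 1/u du = -2·log(u).
Substituting back, u = 4*r**2 + r + 1.

-2*log(4*r**2 + r + 1) + C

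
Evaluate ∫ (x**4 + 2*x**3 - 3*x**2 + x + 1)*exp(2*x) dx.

(x**4 - 3*x**2 + 4*x - 1)*exp(2*x)/2 + C

Use integration by parts with u = x**4 + 2*x**3 - 3*x**2 + x + 1, dv = exp(2*x) dx, so v = exp(2*x)/2.
Apply parts 4 times (tabular method): alternate signs, differentiate u down to 0, integrate dv up.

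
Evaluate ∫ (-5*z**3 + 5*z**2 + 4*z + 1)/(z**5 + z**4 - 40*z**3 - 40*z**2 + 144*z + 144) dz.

Factor the denominator: (z - 6)*(z - 2)*(z + 1)*(z + 2)*(z + 6).
Partial-fraction decomposition: 1237/(1920*(z + 6)) - 53/(128*(z + 2)) + 1/(15*(z + 1)) + 11/(384*(z - 2)) - 125/(384*(z - 6)).
Integrate each term: A/(z−a) contributes A·log|z−a|.

-125*log(z - 6)/384 + 11*log(z - 2)/384 + log(z + 1)/15 - 53*log(z + 2)/128 + 1237*log(z + 6)/1920 + C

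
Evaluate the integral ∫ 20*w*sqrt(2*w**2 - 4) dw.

10*(2*w**2 - 4)**(3/2)/3 + C

Let u = 2*w**2 - 4, so du = (4*w) dw.
Rewriting, the integral becomes 5·∫ √u du = 5·(2/3)u^(3/2).
Substituting back, u = 2*w**2 - 4.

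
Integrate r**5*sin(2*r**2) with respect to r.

-r**4*cos(2*r**2)/4 + r**2*sin(2*r**2)/4 + cos(2*r**2)/8 + C

Let u = r², du = 2r dr; rewrite as (1/2)∫ u^2·sin(2u) du.
Now integrate by parts 2 times.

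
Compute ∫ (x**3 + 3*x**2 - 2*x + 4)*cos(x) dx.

x**3*sin(x) + 3*x**2*sin(x) + 3*x**2*cos(x) - 8*x*sin(x) + 6*x*cos(x) - 2*sin(x) - 8*cos(x) + C

Use integration by parts with u = x**3 + 3*x**2 - 2*x + 4, dv = cos(x) dx, so v = sin(x).
Apply parts 3 times (tabular method): alternate signs, differentiate u down to 0, integrate dv up.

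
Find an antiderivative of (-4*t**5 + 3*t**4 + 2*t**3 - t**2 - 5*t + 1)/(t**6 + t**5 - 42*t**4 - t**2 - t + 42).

Factor the denominator: (t - 6)*(t - 1)*(t + 1)*(t + 7)*(t**2 + 1).
Partial-fraction decomposition: -(234*t - 113)/(1850*(t**2 + 1)) - 18433/(7800*(t + 7)) + 5/(84*(t + 1)) + 1/(40*(t - 1)) - 26849/(16835*(t - 6)).
Integrate each term; A/(t−a) gives A·log|t−a|; the (Bt+D)/(t²+p²) term gives a log and an atan.

-26849*log(t - 6)/16835 + log(t - 1)/40 + 5*log(t + 1)/84 - 18433*log(t + 7)/7800 - 117*log(t**2 + 1)/1850 + 113*atan(t)/1850 + C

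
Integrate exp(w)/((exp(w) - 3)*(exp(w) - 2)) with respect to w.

log(exp(w) - 3) - log(exp(w) - 2) + C

Let u = e^w, du = e^w dw.
The integral becomes ∫ du/((u-3)(u-2)); decompose into partial fractions.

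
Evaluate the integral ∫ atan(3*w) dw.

Use integration by parts with u = arctan(3*w), dv = dw.
Then du = 3/(9*w**2 + 1) dw.

w*atan(3*w) - log(9*w**2 + 1)/6 + C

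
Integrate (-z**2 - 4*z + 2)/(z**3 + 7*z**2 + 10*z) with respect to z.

log(z)/5 - log(z + 2) - log(z + 5)/5 + C

Factor the denominator: z*(z + 2)*(z + 5).
Partial-fraction decomposition: -1/(5*(z + 5)) - 1/(z + 2) + 1/(5*z).
Integrate each term: A/(z−a) contributes A·log|z−a|.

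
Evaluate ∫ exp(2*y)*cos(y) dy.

Let I denote the integral. Integrate by parts with u = cos(y), dv = exp(2*y) dy, so v = exp(2*y)/2: I = exp(2*y)*cos(y)/2 + (1/2)·∫ exp(2*y)*sin(y) dy.
Apply parts again with u = sin(y), dv = exp(2*y) dy: ∫ exp(2*y)*sin(y) dy = exp(2*y)*sin(y)/2 − (1/2)·I. Substituting back brings back I: I = exp(2*y)*sin(y)/4 + exp(2*y)*cos(y)/2 − (1/4)·I.
Solving for I: (1 + 1/4)·I equals the remaining terms, so I = (4/5)·(exp(2*y)*sin(y)/4 + exp(2*y)*cos(y)/2).

exp(2*y)*sin(y)/5 + 2*exp(2*y)*cos(y)/5 + C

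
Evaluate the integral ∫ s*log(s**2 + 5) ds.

Let u = s**2 + 5, so du = (2*s) ds.
The integral becomes (1/2)·∫ log(u) du; integrate by parts with u′=log(u), dv′=du.

s**2*log(s**2 + 5)/2 - s**2/2 + 5*log(s**2 + 5)/2 + C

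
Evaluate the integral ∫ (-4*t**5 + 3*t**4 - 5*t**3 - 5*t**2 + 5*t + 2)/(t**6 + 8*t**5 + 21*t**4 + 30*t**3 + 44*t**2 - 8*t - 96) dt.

-log(t - 1)/75 - 47*log(t + 2)/12 + 323*log(t + 3)/13 - 2543*log(t + 4)/100 + 167*log(t**2 + 4)/650 - atan(t/2)/1300 + C

Factor the denominator: (t - 1)*(t + 2)*(t + 3)*(t + 4)*(t**2 + 4).
Partial-fraction decomposition: (334*t - 1)/(650*(t**2 + 4)) - 2543/(100*(t + 4)) + 323/(13*(t + 3)) - 47/(12*(t + 2)) - 1/(75*(t - 1)).
Integrate each term; A/(t−a) gives A·log|t−a|; the (Bt+D)/(t²+p²) term gives a log and an atan.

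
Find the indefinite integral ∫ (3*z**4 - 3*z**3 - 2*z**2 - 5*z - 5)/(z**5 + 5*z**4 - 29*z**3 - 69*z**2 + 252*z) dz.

Factor the denominator: z*(z - 3)**2*(z + 4)*(z + 7).
Partial-fraction decomposition: 2041/(525*(z + 7)) - 943/(588*(z + 4)) + 8114/(11025*(z - 3)) + 62/(105*(z - 3)**2) - 5/(252*z).
Integrate each term; A/(z−a) gives A·log|z−a|; A/(z−a)² gives −A/(z−a).

-5*log(z)/252 + 8114*log(z - 3)/11025 - 943*log(z + 4)/588 + 2041*log(z + 7)/525 - 62/(105*z - 315) + C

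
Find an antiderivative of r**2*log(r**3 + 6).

r**3*log(r**3 + 6)/3 - r**3/3 + 2*log(r**3 + 6) + C

Let u = r**3 + 6, so du = (3*r**2) dr.
The integral becomes (1/3)·∫ log(u) du; integrate by parts with u′=log(u), dv′=du.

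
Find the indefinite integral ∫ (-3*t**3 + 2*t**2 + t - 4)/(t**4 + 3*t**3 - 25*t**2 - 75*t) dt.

4*log(t)/75 - 81*log(t - 5)/100 + 23*log(t + 3)/12 - 104*log(t + 5)/25 + C

Factor the denominator: t*(t - 5)*(t + 3)*(t + 5).
Partial-fraction decomposition: -104/(25*(t + 5)) + 23/(12*(t + 3)) - 81/(100*(t - 5)) + 4/(75*t).
Integrate each term: A/(t−a) contributes A·log|t−a|.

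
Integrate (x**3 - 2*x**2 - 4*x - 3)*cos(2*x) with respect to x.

Use integration by parts with u = x**3 - 2*x**2 - 4*x - 3, dv = cos(2*x) dx, so v = sin(2*x)/2.
Apply parts 3 times (tabular method): alternate signs, differentiate u down to 0, integrate dv up.

x**3*sin(2*x)/2 - x**2*sin(2*x) + 3*x**2*cos(2*x)/4 - 11*x*sin(2*x)/4 - x*cos(2*x) - sin(2*x) - 11*cos(2*x)/8 + C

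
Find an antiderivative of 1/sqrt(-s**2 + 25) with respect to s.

asin(s/5) + C

Substitute s = 5·sin(θ), so ds = 5·cos(θ) dθ and the radical becomes sqrt(-s**2 + 25) = 5·cos(θ) by the Pythagorean identity.
Integrate the resulting trig expression in θ, then back-substitute θ = asin(s/5), sin(θ) = s/5, cos(θ) = sqrt(-s**2 + 25)/5 (absorbing any constant into C).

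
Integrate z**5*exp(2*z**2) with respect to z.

Let u = z², du = 2z dz; rewrite as (1/2)∫ u^2·exp(2u) du.
Now integrate by parts 2 times.

(2*z**4 - 2*z**2 + 1)*exp(2*z**2)/8 + C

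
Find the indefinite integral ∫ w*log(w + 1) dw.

w**2*log(w + 1)/2 - w**2/4 + w/2 - log(w + 1)/2 + C

Use integration by parts with u = log(w + 1), dv = w dw.
Then du = 1/(w + 1) dw and v = w**2/2.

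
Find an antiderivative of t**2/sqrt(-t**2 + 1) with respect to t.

-t*sqrt(-t**2 + 1)/2 + asin(t)/2 + C

Substitute t = sin(θ), so dt = cos(θ) dθ and the radical becomes sqrt(-t**2 + 1) = cos(θ) by the Pythagorean identity.
Integrate the resulting trig expression in θ, then back-substitute θ = asin(t), sin(θ) = t, cos(θ) = sqrt(-t**2 + 1) (absorbing any constant into C).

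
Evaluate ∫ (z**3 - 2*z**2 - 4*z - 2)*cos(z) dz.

z**3*sin(z) - 2*z**2*sin(z) + 3*z**2*cos(z) - 10*z*sin(z) - 4*z*cos(z) + 2*sin(z) - 10*cos(z) + C

Use integration by parts with u = z**3 - 2*z**2 - 4*z - 2, dv = cos(z) dz, so v = sin(z).
Apply parts 3 times (tabular method): alternate signs, differentiate u down to 0, integrate dv up.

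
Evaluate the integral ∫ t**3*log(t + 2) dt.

t**4*log(t + 2)/4 - t**4/16 + t**3/6 - t**2/2 + 2*t - 4*log(t + 2) + C

Use integration by parts with u = log(t + 2), dv = t**3 dt.
Then du = 1/(t + 2) dt and v = t**4/4.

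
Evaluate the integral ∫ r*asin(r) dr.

Use integration by parts with u = arcsin(r), dv = r dr.
Then du = 1/sqrt(-r**2 + 1) dr.

r**2*asin(r)/2 + r*sqrt(-r**2 + 1)/4 - asin(r)/4 + C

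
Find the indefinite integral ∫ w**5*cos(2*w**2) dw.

Let u = w², du = 2w dw; rewrite as (1/2)∫ u^2·cos(2u) du.
Now integrate by parts 2 times.

w**4*sin(2*w**2)/4 + w**2*cos(2*w**2)/4 - sin(2*w**2)/8 + C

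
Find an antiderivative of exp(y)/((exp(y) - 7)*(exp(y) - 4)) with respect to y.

Let u = e^y, du = e^y dy.
The integral becomes ∫ du/((u-4)(u-7)); decompose into partial fractions.

log(exp(y) - 7)/3 - log(exp(y) - 4)/3 + C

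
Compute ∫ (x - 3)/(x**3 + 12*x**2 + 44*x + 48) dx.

-5*log(x + 2)/8 + 7*log(x + 4)/4 - 9*log(x + 6)/8 + C

Factor the denominator: (x + 2)*(x + 4)*(x + 6).
Partial-fraction decomposition: -9/(8*(x + 6)) + 7/(4*(x + 4)) - 5/(8*(x + 2)).
Integrate each term: A/(x−a) contributes A·log|x−a|.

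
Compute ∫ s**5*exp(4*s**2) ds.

Let u = s², du = 2s ds; rewrite as (1/2)∫ u^2·exp(4u) du.
Now integrate by parts 2 times.

(8*s**4 - 4*s**2 + 1)*exp(4*s**2)/64 + C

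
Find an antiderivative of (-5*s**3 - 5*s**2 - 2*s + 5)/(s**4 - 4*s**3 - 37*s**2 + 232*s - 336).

1734*log(s - 4)/121 - 181*log(s - 3)/10 - 1489*log(s + 7)/1210 + 403/(11*s - 44) + C

Factor the denominator: (s - 4)**2*(s - 3)*(s + 7).
Partial-fraction decomposition: -1489/(1210*(s + 7)) - 181/(10*(s - 3)) + 1734/(121*(s - 4)) - 403/(11*(s - 4)**2).
Integrate each term; A/(s−a) gives A·log|s−a|; A/(s−a)² gives −A/(s−a).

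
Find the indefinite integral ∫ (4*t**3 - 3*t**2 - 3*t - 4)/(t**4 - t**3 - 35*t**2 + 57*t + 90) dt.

203*log(t - 5)/66 - 17*log(t - 3)/18 - log(t + 1)/15 + 958*log(t + 6)/495 + C

Factor the denominator: (t - 5)*(t - 3)*(t + 1)*(t + 6).
Partial-fraction decomposition: 958/(495*(t + 6)) - 1/(15*(t + 1)) - 17/(18*(t - 3)) + 203/(66*(t - 5)).
Integrate each term: A/(t−a) contributes A·log|t−a|.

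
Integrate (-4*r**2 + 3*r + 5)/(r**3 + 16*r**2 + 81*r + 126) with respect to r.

Factor the denominator: (r + 3)*(r + 6)*(r + 7).
Partial-fraction decomposition: -53/(r + 7) + 157/(3*(r + 6)) - 10/(3*(r + 3)).
Integrate each term: A/(r−a) contributes A·log|r−a|.

-10*log(r + 3)/3 + 157*log(r + 6)/3 - 53*log(r + 7) + C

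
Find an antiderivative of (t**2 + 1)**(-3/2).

t/sqrt(t**2 + 1) + C

Substitute t = tan(θ), so dt = sec(θ)^2 dθ and the radical becomes sqrt(t**2 + 1) = sec(θ) by the Pythagorean identity.
Integrate the resulting trig expression in θ, then back-substitute tan(θ) = t, sec(θ) = sqrt(t**2 + 1) (absorbing any constant into C).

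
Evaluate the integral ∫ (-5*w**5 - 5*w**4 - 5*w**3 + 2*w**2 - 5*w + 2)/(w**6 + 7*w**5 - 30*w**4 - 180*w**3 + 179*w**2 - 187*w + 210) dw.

-4837*log(w - 5)/3432 + log(w - 1)/28 + 33584*log(w + 6)/2849 - 1847*log(w + 7)/120 - 109*log(w**2 + 1)/9620 - 6*atan(w)/2405 + C

Factor the denominator: (w - 5)*(w - 1)*(w + 6)*(w + 7)*(w**2 + 1).
Partial-fraction decomposition: -(109*w + 12)/(4810*(w**2 + 1)) - 1847/(120*(w + 7)) + 33584/(2849*(w + 6)) + 1/(28*(w - 1)) - 4837/(3432*(w - 5)).
Integrate each term; A/(w−a) gives A·log|w−a|; the (Bw+D)/(w²+p²) term gives a log and an atan.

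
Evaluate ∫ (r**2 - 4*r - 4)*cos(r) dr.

r**2*sin(r) - 4*r*sin(r) + 2*r*cos(r) - 6*sin(r) - 4*cos(r) + C

Use integration by parts with u = r**2 - 4*r - 4, dv = cos(r) dr, so v = sin(r).
Apply parts 2 times (tabular method): alternate signs, differentiate u down to 0, integrate dv up.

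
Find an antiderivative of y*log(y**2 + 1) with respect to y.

y**2*log(y**2 + 1)/2 - y**2/2 + log(y**2 + 1)/2 + C

Let u = y**2 + 1, so du = (2*y) dy.
The integral becomes (1/2)·∫ log(u) du; integrate by parts with u′=log(u), dv′=du.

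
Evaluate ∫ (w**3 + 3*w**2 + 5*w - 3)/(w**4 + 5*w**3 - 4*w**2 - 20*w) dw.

Factor the denominator: w*(w - 2)*(w + 2)*(w + 5).
Partial-fraction decomposition: 26/(35*(w + 5)) - 3/(8*(w + 2)) + 27/(56*(w - 2)) + 3/(20*w).
Integrate each term: A/(w−a) contributes A·log|w−a|.

3*log(w)/20 + 27*log(w - 2)/56 - 3*log(w + 2)/8 + 26*log(w + 5)/35 + C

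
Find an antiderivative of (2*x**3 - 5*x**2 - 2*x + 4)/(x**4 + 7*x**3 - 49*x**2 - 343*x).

Factor the denominator: x*(x - 7)*(x + 7)**2.
Partial-fraction decomposition: 2329/(1372*(x + 7)) - 913/(98*(x + 7)**2) + 431/(1372*(x - 7)) - 4/(343*x).
Integrate each term; A/(x−a) gives A·log|x−a|; A/(x−a)² gives −A/(x−a).

-4*log(x)/343 + 431*log(x - 7)/1372 + 2329*log(x + 7)/1372 + 913/(98*x + 686) + C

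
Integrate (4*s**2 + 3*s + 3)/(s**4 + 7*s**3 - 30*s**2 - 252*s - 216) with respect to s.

Factor the denominator: (s - 6)*(s + 1)*(s + 6)**2.
Partial-fraction decomposition: -169/(1200*(s + 6)) + 43/(20*(s + 6)**2) - 4/(175*(s + 1)) + 55/(336*(s - 6)).
Integrate each term; A/(s−a) gives A·log|s−a|; A/(s−a)² gives −A/(s−a).

55*log(s - 6)/336 - 4*log(s + 1)/175 - 169*log(s + 6)/1200 - 43/(20*s + 120) + C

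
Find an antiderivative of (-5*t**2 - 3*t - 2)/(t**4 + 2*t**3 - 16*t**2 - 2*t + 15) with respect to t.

-7*log(t - 3)/8 + 5*log(t - 1)/12 - log(t + 1)/8 + 7*log(t + 5)/12 + C

Factor the denominator: (t - 3)*(t - 1)*(t + 1)*(t + 5).
Partial-fraction decomposition: 7/(12*(t + 5)) - 1/(8*(t + 1)) + 5/(12*(t - 1)) - 7/(8*(t - 3)).
Integrate each term: A/(t−a) contributes A·log|t−a|.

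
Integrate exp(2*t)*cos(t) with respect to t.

Let I denote the integral. Integrate by parts with u = cos(t), dv = exp(2*t) dt, so v = exp(2*t)/2: I = exp(2*t)*cos(t)/2 + (1/2)·∫ exp(2*t)*sin(t) dt.
Apply parts again with u = sin(t), dv = exp(2*t) dt: ∫ exp(2*t)*sin(t) dt = exp(2*t)*sin(t)/2 − (1/2)·I. Substituting back brings back I: I = exp(2*t)*sin(t)/4 + exp(2*t)*cos(t)/2 − (1/4)·I.
Solving for I: (1 + 1/4)·I equals the remaining terms, so I = (4/5)·(exp(2*t)*sin(t)/4 + exp(2*t)*cos(t)/2).

exp(2*t)*sin(t)/5 + 2*exp(2*t)*cos(t)/5 + C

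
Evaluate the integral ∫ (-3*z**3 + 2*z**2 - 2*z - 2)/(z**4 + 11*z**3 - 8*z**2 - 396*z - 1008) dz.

-59*log(z - 6)/156 - 23*log(z + 4)/6 + 365*log(z + 6)/12 - 1139*log(z + 7)/39 + C

Factor the denominator: (z - 6)*(z + 4)*(z + 6)*(z + 7).
Partial-fraction decomposition: -1139/(39*(z + 7)) + 365/(12*(z + 6)) - 23/(6*(z + 4)) - 59/(156*(z - 6)).
Integrate each term: A/(z−a) contributes A·log|z−a|.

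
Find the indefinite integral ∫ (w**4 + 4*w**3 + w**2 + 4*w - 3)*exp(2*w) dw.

Use integration by parts with u = w**4 + 4*w**3 + w**2 + 4*w - 3, dv = exp(2*w) dw, so v = exp(2*w)/2.
Apply parts 4 times (tabular method): alternate signs, differentiate u down to 0, integrate dv up.

(w**4 + 2*w**3 - 2*w**2 + 6*w - 6)*exp(2*w)/2 + C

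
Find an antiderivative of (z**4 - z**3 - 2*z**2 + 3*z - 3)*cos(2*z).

Use integration by parts with u = z**4 - z**3 - 2*z**2 + 3*z - 3, dv = cos(2*z) dz, so v = sin(2*z)/2.
Apply parts 4 times (tabular method): alternate signs, differentiate u down to 0, integrate dv up.

z**4*sin(2*z)/2 - z**3*sin(2*z)/2 + z**3*cos(2*z) - 5*z**2*sin(2*z)/2 - 3*z**2*cos(2*z)/4 + 9*z*sin(2*z)/4 - 5*z*cos(2*z)/2 - sin(2*z)/4 + 9*cos(2*z)/8 + C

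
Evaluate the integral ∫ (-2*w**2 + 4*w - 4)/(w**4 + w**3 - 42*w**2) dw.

Factor the denominator: w**2*(w - 6)*(w + 7).
Partial-fraction decomposition: 10/(49*(w + 7)) - 1/(9*(w - 6)) - 41/(441*w) + 2/(21*w**2).
Integrate each term; A/(w−a) gives A·log|w−a|; A/(w−a)² gives −A/(w−a).

-41*log(w)/441 - log(w - 6)/9 + 10*log(w + 7)/49 - 2/(21*w) + C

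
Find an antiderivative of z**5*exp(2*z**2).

Let u = z², du = 2z dz; rewrite as (1/2)∫ u^2·exp(2u) du.
Now integrate by parts 2 times.

(2*z**4 - 2*z**2 + 1)*exp(2*z**2)/8 + C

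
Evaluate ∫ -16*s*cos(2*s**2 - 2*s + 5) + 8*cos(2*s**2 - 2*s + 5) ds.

Let u = 2*s**2 - 2*s + 5, so du = (4*s - 2) ds.
Rewriting, the integral becomes -4·∫ cos(u) du = -4·sin(u).
Substituting back, u = 2*s**2 - 2*s + 5.

-4*sin(2*s**2 - 2*s + 5) + C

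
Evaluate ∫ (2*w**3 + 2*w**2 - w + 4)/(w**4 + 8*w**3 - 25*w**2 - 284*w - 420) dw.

Factor the denominator: (w - 6)*(w + 2)*(w + 5)*(w + 7).
Partial-fraction decomposition: 577/(130*(w + 7)) - 191/(66*(w + 5)) + 1/(60*(w + 2)) + 251/(572*(w - 6)).
Integrate each term: A/(w−a) contributes A·log|w−a|.

251*log(w - 6)/572 + log(w + 2)/60 - 191*log(w + 5)/66 + 577*log(w + 7)/130 + C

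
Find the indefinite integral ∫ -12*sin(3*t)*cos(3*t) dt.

Let u = sin(3*t), so du = (3*cos(3*t)) dt.
Rewriting, the integral becomes -4·∫ u^1 du = -4·u^2/2.
Substituting back, u = sin(3*t).

-2*sin(3*t)**2 + C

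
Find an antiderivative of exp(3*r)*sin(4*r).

3*exp(3*r)*sin(4*r)/25 - 4*exp(3*r)*cos(4*r)/25 + C

Let I denote the integral. Integrate by parts with u = sin(4*r), dv = exp(3*r) dr, so v = exp(3*r)/3: I = exp(3*r)*sin(4*r)/3 − (4/3)·∫ exp(3*r)*cos(4*r) dr.
Apply parts again with u = cos(4*r), dv = exp(3*r) dr: ∫ exp(3*r)*cos(4*r) dr = exp(3*r)*cos(4*r)/3 + (4/3)·I. Substituting back brings back I: I = exp(3*r)*sin(4*r)/3 - 4*exp(3*r)*cos(4*r)/9 − (16/9)·I.
Solving for I: (1 + 16/9)·I equals the remaining terms, so I = (9/25)·(exp(3*r)*sin(4*r)/3 - 4*exp(3*r)*cos(4*r)/9).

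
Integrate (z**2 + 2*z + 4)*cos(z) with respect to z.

Use integration by parts with u = z**2 + 2*z + 4, dv = cos(z) dz, so v = sin(z).
Apply parts 2 times (tabular method): alternate signs, differentiate u down to 0, integrate dv up.

z**2*sin(z) + 2*z*sin(z) + 2*z*cos(z) + 2*sin(z) + 2*cos(z) + C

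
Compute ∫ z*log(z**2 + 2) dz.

z**2*log(z**2 + 2)/2 - z**2/2 + log(z**2 + 2) + C

Let u = z**2 + 2, so du = (2*z) dz.
The integral becomes (1/2)·∫ log(u) du; integrate by parts with u′=log(u), dv′=du.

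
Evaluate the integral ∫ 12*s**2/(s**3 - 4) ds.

Let u = s**3 - 4, so du = (3*s**2) ds.
Rewriting, the integral becomes 4·∫ 1/u du = 4·log(u).
Substituting back, u = s**3 - 4.

4*log(s**3 - 4) + C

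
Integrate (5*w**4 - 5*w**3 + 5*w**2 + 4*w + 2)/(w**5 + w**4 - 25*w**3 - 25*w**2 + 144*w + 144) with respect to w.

529*log(w - 4)/140 - 47*log(w - 3)/24 + 13*log(w + 1)/120 - 575*log(w + 3)/84 + 119*log(w + 4)/12 + C

Factor the denominator: (w - 4)*(w - 3)*(w + 1)*(w + 3)*(w + 4).
Partial-fraction decomposition: 119/(12*(w + 4)) - 575/(84*(w + 3)) + 13/(120*(w + 1)) - 47/(24*(w - 3)) + 529/(140*(w - 4)).
Integrate each term: A/(w−a) contributes A·log|w−a|.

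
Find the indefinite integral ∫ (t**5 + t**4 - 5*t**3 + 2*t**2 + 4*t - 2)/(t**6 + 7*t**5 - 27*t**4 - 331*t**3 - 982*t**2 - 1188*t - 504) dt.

17617*log(t - 7)/84240 - log(t + 1)/80 - 343*log(t + 2)/648 - 23*log(t + 3)/60 + 2677*log(t + 6)/1560 - 11/(18*t + 36) + C

Factor the denominator: (t - 7)*(t + 1)*(t + 2)**2*(t + 3)*(t + 6).
Partial-fraction decomposition: 2677/(1560*(t + 6)) - 23/(60*(t + 3)) - 343/(648*(t + 2)) + 11/(18*(t + 2)**2) - 1/(80*(t + 1)) + 17617/(84240*(t - 7)).
Integrate each term; A/(t−a) gives A·log|t−a|; A/(t−a)² gives −A/(t−a).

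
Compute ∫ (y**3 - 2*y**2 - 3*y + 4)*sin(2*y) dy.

Use integration by parts with u = y**3 - 2*y**2 - 3*y + 4, dv = sin(2*y) dy, so v = -cos(2*y)/2.
Apply parts 3 times (tabular method): alternate signs, differentiate u down to 0, integrate dv up.

-y**3*cos(2*y)/2 + 3*y**2*sin(2*y)/4 + y**2*cos(2*y) - y*sin(2*y) + 9*y*cos(2*y)/4 - 9*sin(2*y)/8 - 5*cos(2*y)/2 + C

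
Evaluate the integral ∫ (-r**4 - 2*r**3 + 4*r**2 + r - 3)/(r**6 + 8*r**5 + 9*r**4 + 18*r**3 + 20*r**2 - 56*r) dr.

Factor the denominator: r*(r - 1)*(r + 2)*(r + 7)*(r**2 + 4).
Partial-fraction decomposition: -(823*r + 758)/(4240*(r**2 + 4)) + 1529/(14840*(r + 7)) + 11/(240*(r + 2)) - 1/(120*(r - 1)) + 3/(56*r).
Integrate each term; A/(r−a) gives A·log|r−a|; the (Br+D)/(r²+p²) term gives a log and an atan.

3*log(r)/56 - log(r - 1)/120 + 11*log(r + 2)/240 + 1529*log(r + 7)/14840 - 823*log(r**2 + 4)/8480 - 379*atan(r/2)/4240 + C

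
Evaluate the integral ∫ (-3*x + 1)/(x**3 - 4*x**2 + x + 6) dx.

-2*log(x - 3) + 5*log(x - 2)/3 + log(x + 1)/3 + C

Factor the denominator: (x - 3)*(x - 2)*(x + 1).
Partial-fraction decomposition: 1/(3*(x + 1)) + 5/(3*(x - 2)) - 2/(x - 3).
Integrate each term: A/(x−a) contributes A·log|x−a|.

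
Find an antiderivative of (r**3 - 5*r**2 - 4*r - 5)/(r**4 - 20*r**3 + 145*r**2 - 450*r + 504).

65*log(r - 7)/12 - 7*log(r - 6)/6 - 37*log(r - 4)/6 + 35*log(r - 3)/12 + C

Factor the denominator: (r - 7)*(r - 6)*(r - 4)*(r - 3).
Partial-fraction decomposition: 35/(12*(r - 3)) - 37/(6*(r - 4)) - 7/(6*(r - 6)) + 65/(12*(r - 7)).
Integrate each term: A/(r−a) contributes A·log|r−a|.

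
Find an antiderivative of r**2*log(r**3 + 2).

Let u = r**3 + 2, so du = (3*r**2) dr.
The integral becomes (1/3)·∫ log(u) du; integrate by parts with u′=log(u), dv′=du.

r**3*log(r**3 + 2)/3 - r**3/3 + 2*log(r**3 + 2)/3 + C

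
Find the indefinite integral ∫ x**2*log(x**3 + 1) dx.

x**3*log(x**3 + 1)/3 - x**3/3 + log(x**3 + 1)/3 + C

Let u = x**3 + 1, so du = (3*x**2) dx.
The integral becomes (1/3)·∫ log(u) du; integrate by parts with u′=log(u), dv′=du.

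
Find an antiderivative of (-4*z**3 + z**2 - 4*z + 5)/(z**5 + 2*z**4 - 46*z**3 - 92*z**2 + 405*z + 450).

-log(z - 6)/3 + 53*log(z - 3)/384 + log(z + 1)/32 + 21*log(z + 5)/128 + 25/(16*z + 80) + C

Factor the denominator: (z - 6)*(z - 3)*(z + 1)*(z + 5)**2.
Partial-fraction decomposition: 21/(128*(z + 5)) - 25/(16*(z + 5)**2) + 1/(32*(z + 1)) + 53/(384*(z - 3)) - 1/(3*(z - 6)).
Integrate each term; A/(z−a) gives A·log|z−a|; A/(z−a)² gives −A/(z−a).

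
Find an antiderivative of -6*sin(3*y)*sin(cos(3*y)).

-2*cos(cos(3*y)) + C

Let u = cos(3*y), so du = (-3*sin(3*y)) dy.
Rewriting, the integral becomes 2·∫ sin(u) du = 2·-cos(u).
Substituting back, u = cos(3*y).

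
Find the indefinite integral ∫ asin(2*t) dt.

Use integration by parts with u = arcsin(2*t), dv = dt.
Then du = 2/sqrt(-4*t**2 + 1) dt.

t*asin(2*t) + sqrt(-4*t**2 + 1)/2 + C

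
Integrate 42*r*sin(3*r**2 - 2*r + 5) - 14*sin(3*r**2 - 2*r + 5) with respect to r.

-7*cos(3*r**2 - 2*r + 5) + C

Let u = 3*r**2 - 2*r + 5, so du = (6*r - 2) dr.
Rewriting, the integral becomes 7·∫ sin(u) du = 7·-cos(u).
Substituting back, u = 3*r**2 - 2*r + 5.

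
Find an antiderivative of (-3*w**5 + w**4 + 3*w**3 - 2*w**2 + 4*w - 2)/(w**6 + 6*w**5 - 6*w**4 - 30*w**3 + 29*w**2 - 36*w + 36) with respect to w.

-29*log(w - 2)/100 - log(w - 1)/56 + 697*log(w + 3)/600 - 11939*log(w + 6)/3108 - 23*log(w**2 + 1)/3700 + 32*atan(w)/925 + C

Factor the denominator: (w - 2)*(w - 1)*(w + 3)*(w + 6)*(w**2 + 1).
Partial-fraction decomposition: -(23*w - 64)/(1850*(w**2 + 1)) - 11939/(3108*(w + 6)) + 697/(600*(w + 3)) - 1/(56*(w - 1)) - 29/(100*(w - 2)).
Integrate each term; A/(w−a) gives A·log|w−a|; the (Bw+D)/(w²+p²) term gives a log and an atan.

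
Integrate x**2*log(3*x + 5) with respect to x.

x**3*log(3*x + 5)/3 - x**3/9 + 5*x**2/18 - 25*x/27 + 125*log(3*x + 5)/81 + C

Use integration by parts with u = log(3*x + 5), dv = x**2 dx.
Then du = 3/(3*x + 5) dx and v = x**3/3.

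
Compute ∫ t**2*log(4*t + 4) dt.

t**3*log(4*t + 4)/3 - t**3/9 + t**2/6 - t/3 + log(t + 1)/3 + C

Use integration by parts with u = log(4*t + 4), dv = t**2 dt.
Then du = 4/(4*t + 4) dt and v = t**3/3.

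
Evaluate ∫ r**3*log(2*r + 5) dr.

Use integration by parts with u = log(2*r + 5), dv = r**3 dr.
Then du = 2/(2*r + 5) dr and v = r**4/4.

r**4*log(2*r + 5)/4 - r**4/16 + 5*r**3/24 - 25*r**2/32 + 125*r/32 - 625*log(2*r + 5)/64 + C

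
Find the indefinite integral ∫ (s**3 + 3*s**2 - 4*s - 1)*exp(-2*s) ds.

(-4*s**3 - 18*s**2 - 2*s + 3)*exp(-2*s)/8 + C

Use integration by parts with u = s**3 + 3*s**2 - 4*s - 1, dv = exp(-2*s) ds, so v = -exp(-2*s)/2.
Apply parts 3 times (tabular method): alternate signs, differentiate u down to 0, integrate dv up.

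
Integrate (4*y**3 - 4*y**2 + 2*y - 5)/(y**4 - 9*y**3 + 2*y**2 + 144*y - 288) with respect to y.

Factor the denominator: (y - 6)*(y - 4)*(y - 3)*(y + 4).
Partial-fraction decomposition: 333/(560*(y + 4)) + 73/(21*(y - 3)) - 195/(16*(y - 4)) + 727/(60*(y - 6)).
Integrate each term: A/(y−a) contributes A·log|y−a|.

727*log(y - 6)/60 - 195*log(y - 4)/16 + 73*log(y - 3)/21 + 333*log(y + 4)/560 + C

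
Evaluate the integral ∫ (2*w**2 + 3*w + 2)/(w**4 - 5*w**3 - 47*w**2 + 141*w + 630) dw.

Factor the denominator: (w - 7)*(w - 6)*(w + 3)*(w + 5).
Partial-fraction decomposition: -37/(264*(w + 5)) + 11/(180*(w + 3)) - 92/(99*(w - 6)) + 121/(120*(w - 7)).
Integrate each term: A/(w−a) contributes A·log|w−a|.

121*log(w - 7)/120 - 92*log(w - 6)/99 + 11*log(w + 3)/180 - 37*log(w + 5)/264 + C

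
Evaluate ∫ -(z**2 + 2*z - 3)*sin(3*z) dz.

z**2*cos(3*z)/3 - 2*z*sin(3*z)/9 + 2*z*cos(3*z)/3 - 2*sin(3*z)/9 - 29*cos(3*z)/27 + C

Use integration by parts with u = z**2 + 2*z - 3, dv = -sin(3*z) dz, so v = cos(3*z)/3.
Apply parts 2 times (tabular method): alternate signs, differentiate u down to 0, integrate dv up.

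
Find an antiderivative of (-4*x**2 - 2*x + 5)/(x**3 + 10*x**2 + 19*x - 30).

Factor the denominator: (x - 1)*(x + 5)*(x + 6).
Partial-fraction decomposition: -127/(7*(x + 6)) + 85/(6*(x + 5)) - 1/(42*(x - 1)).
Integrate each term: A/(x−a) contributes A·log|x−a|.

-log(x - 1)/42 + 85*log(x + 5)/6 - 127*log(x + 6)/7 + C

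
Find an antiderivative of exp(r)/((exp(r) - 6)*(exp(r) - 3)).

log(exp(r) - 6)/3 - log(exp(r) - 3)/3 + C

Let u = e^r, du = e^r dr.
The integral becomes ∫ du/((u-6)(u-3)); decompose into partial fractions.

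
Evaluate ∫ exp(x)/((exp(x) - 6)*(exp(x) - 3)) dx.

log(exp(x) - 6)/3 - log(exp(x) - 3)/3 + C

Let u = e^x, du = e^x dx.
The integral becomes ∫ du/((u-6)(u-3)); decompose into partial fractions.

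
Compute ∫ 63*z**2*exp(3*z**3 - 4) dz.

Let u = 3*z**3 - 4, so du = (9*z**2) dz.
Rewriting, the integral becomes 7·∫ e^u du = 7·e^u.
Substituting back, u = 3*z**3 - 4.

7*exp(3*z**3 - 4) + C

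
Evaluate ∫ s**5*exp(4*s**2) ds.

(8*s**4 - 4*s**2 + 1)*exp(4*s**2)/64 + C

Let u = s², du = 2s ds; rewrite as (1/2)∫ u^2·exp(4u) du.
Now integrate by parts 2 times.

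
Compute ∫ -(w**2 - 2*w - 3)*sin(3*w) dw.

w**2*cos(3*w)/3 - 2*w*sin(3*w)/9 - 2*w*cos(3*w)/3 + 2*sin(3*w)/9 - 29*cos(3*w)/27 + C

Use integration by parts with u = w**2 - 2*w - 3, dv = -sin(3*w) dw, so v = cos(3*w)/3.
Apply parts 2 times (tabular method): alternate signs, differentiate u down to 0, integrate dv up.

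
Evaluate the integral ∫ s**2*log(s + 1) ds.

s**3*log(s + 1)/3 - s**3/9 + s**2/6 - s/3 + log(s + 1)/3 + C

Use integration by parts with u = log(s + 1), dv = s**2 ds.
Then du = 1/(s + 1) ds and v = s**3/3.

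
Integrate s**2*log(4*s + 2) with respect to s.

s**3*log(4*s + 2)/3 - s**3/9 + s**2/12 - s/12 + log(2*s + 1)/24 + C

Use integration by parts with u = log(4*s + 2), dv = s**2 ds.
Then du = 4/(4*s + 2) ds and v = s**3/3.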